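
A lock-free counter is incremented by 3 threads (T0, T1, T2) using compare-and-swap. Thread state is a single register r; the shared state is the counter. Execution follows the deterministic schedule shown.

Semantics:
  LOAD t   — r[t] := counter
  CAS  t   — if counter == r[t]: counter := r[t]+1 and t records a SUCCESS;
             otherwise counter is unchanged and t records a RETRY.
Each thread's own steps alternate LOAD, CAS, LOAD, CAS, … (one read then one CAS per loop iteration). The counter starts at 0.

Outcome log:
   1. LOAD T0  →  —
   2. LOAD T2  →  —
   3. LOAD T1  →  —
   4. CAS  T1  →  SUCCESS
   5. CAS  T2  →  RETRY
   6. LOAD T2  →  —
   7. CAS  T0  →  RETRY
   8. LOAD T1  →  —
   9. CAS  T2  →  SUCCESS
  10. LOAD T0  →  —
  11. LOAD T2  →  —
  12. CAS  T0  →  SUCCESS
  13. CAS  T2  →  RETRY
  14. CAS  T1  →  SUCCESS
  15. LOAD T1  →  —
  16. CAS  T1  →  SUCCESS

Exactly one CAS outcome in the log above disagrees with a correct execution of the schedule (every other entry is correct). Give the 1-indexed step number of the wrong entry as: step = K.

Reference trace:
T0 LOAD — after: cnt=0, r=0 — load
T2 LOAD — after: cnt=0, r=0 — load
T1 LOAD — after: cnt=0, r=0 — load
T1 CAS — after: cnt=1, r=0 — ok
T2 CAS — after: cnt=1, r=0 — retry
T2 LOAD — after: cnt=1, r=1 — load
T0 CAS — after: cnt=1, r=0 — retry
T1 LOAD — after: cnt=1, r=1 — load
T2 CAS — after: cnt=2, r=1 — ok
T0 LOAD — after: cnt=2, r=2 — load
T2 LOAD — after: cnt=2, r=2 — load
T0 CAS — after: cnt=3, r=2 — ok
T2 CAS — after: cnt=3, r=2 — retry
T1 CAS — after: cnt=3, r=1 — retry
T1 LOAD — after: cnt=3, r=3 — load
T1 CAS — after: cnt=4, r=3 — ok
Log disagrees first at step 14.

step = 14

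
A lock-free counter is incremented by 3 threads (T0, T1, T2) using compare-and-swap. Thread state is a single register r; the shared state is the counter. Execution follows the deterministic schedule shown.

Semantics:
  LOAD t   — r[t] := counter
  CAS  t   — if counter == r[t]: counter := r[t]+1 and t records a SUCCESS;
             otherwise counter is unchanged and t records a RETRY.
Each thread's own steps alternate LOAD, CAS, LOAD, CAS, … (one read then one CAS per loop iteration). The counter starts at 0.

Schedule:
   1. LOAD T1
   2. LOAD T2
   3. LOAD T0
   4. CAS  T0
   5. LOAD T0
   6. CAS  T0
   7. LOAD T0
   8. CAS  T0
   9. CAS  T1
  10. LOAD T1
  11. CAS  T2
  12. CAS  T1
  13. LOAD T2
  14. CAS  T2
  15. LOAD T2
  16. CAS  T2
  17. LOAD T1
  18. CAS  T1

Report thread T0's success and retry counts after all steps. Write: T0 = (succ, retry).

T0 = (3, 0)

[1] T1.load  rd  (counter 0, T1.r 0)
[2] T2.load  rd  (counter 0, T2.r 0)
[3] T0.load  rd  (counter 0, T0.r 0)
[4] T0.cas  hit  (counter 1, T0.r 0)
[5] T0.load  rd  (counter 1, T0.r 1)
[6] T0.cas  hit  (counter 2, T0.r 1)
[7] T0.load  rd  (counter 2, T0.r 2)
[8] T0.cas  hit  (counter 3, T0.r 2)
[9] T1.cas  miss  (counter 3, T1.r 0)
[10] T1.load  rd  (counter 3, T1.r 3)
[11] T2.cas  miss  (counter 3, T2.r 0)
[12] T1.cas  hit  (counter 4, T1.r 3)
[13] T2.load  rd  (counter 4, T2.r 4)
[14] T2.cas  hit  (counter 5, T2.r 4)
[15] T2.load  rd  (counter 5, T2.r 5)
[16] T2.cas  hit  (counter 6, T2.r 5)
[17] T1.load  rd  (counter 6, T1.r 6)
[18] T1.cas  hit  (counter 7, T1.r 6)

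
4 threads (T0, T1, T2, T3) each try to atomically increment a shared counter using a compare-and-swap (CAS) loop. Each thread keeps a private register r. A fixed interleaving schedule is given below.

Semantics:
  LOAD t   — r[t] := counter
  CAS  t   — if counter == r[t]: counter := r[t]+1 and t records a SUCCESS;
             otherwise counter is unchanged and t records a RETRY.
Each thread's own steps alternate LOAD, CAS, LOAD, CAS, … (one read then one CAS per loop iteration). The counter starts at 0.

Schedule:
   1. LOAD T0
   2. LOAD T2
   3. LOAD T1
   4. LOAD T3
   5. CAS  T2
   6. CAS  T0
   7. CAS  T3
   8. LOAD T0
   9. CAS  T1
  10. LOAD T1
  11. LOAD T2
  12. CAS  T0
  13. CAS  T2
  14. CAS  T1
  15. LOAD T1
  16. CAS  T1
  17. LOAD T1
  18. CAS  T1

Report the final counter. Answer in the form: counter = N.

1. LOAD T0 → mem=0 r[T0]=0 [LOAD]
2. LOAD T2 → mem=0 r[T2]=0 [LOAD]
3. LOAD T1 → mem=0 r[T1]=0 [LOAD]
4. LOAD T3 → mem=0 r[T3]=0 [LOAD]
5. CAS T2 → mem=1 r[T2]=0 [OK]
6. CAS T0 → mem=1 r[T0]=0 [RETRY]
7. CAS T3 → mem=1 r[T3]=0 [RETRY]
8. LOAD T0 → mem=1 r[T0]=1 [LOAD]
9. CAS T1 → mem=1 r[T1]=0 [RETRY]
10. LOAD T1 → mem=1 r[T1]=1 [LOAD]
11. LOAD T2 → mem=1 r[T2]=1 [LOAD]
12. CAS T0 → mem=2 r[T0]=1 [OK]
13. CAS T2 → mem=2 r[T2]=1 [RETRY]
14. CAS T1 → mem=2 r[T1]=1 [RETRY]
15. LOAD T1 → mem=2 r[T1]=2 [LOAD]
16. CAS T1 → mem=3 r[T1]=2 [OK]
17. LOAD T1 → mem=3 r[T1]=3 [LOAD]
18. CAS T1 → mem=4 r[T1]=3 [OK]

counter = 4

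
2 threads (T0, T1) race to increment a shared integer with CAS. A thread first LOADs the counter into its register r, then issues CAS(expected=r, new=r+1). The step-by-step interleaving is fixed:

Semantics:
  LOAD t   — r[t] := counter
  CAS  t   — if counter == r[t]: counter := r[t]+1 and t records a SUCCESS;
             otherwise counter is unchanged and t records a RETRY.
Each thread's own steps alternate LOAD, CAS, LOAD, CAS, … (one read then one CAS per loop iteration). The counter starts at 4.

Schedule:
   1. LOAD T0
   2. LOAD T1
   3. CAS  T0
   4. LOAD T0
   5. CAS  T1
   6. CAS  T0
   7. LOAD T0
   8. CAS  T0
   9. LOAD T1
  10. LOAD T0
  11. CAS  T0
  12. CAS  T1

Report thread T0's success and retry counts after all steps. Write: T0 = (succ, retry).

[1] T0.load  rd  (counter 4, T0.r 4)
[2] T1.load  rd  (counter 4, T1.r 4)
[3] T0.cas  hit  (counter 5, T0.r 4)
[4] T0.load  rd  (counter 5, T0.r 5)
[5] T1.cas  miss  (counter 5, T1.r 4)
[6] T0.cas  hit  (counter 6, T0.r 5)
[7] T0.load  rd  (counter 6, T0.r 6)
[8] T0.cas  hit  (counter 7, T0.r 6)
[9] T1.load  rd  (counter 7, T1.r 7)
[10] T0.load  rd  (counter 7, T0.r 7)
[11] T0.cas  hit  (counter 8, T0.r 7)
[12] T1.cas  miss  (counter 8, T1.r 7)

T0 = (4, 0)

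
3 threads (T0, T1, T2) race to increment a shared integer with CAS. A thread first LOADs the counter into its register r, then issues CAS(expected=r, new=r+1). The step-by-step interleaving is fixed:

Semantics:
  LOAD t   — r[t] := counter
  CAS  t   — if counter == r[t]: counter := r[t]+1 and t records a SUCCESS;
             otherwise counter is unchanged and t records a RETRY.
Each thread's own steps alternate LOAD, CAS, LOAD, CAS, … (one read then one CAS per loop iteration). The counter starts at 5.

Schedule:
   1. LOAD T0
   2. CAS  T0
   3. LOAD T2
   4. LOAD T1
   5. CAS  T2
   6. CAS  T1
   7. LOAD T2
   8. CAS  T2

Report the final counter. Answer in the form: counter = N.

counter = 8

[1] T0.load  rd  (counter 5, T0.r 5)
[2] T0.cas  hit  (counter 6, T0.r 5)
[3] T2.load  rd  (counter 6, T2.r 6)
[4] T1.load  rd  (counter 6, T1.r 6)
[5] T2.cas  hit  (counter 7, T2.r 6)
[6] T1.cas  miss  (counter 7, T1.r 6)
[7] T2.load  rd  (counter 7, T2.r 7)
[8] T2.cas  hit  (counter 8, T2.r 7)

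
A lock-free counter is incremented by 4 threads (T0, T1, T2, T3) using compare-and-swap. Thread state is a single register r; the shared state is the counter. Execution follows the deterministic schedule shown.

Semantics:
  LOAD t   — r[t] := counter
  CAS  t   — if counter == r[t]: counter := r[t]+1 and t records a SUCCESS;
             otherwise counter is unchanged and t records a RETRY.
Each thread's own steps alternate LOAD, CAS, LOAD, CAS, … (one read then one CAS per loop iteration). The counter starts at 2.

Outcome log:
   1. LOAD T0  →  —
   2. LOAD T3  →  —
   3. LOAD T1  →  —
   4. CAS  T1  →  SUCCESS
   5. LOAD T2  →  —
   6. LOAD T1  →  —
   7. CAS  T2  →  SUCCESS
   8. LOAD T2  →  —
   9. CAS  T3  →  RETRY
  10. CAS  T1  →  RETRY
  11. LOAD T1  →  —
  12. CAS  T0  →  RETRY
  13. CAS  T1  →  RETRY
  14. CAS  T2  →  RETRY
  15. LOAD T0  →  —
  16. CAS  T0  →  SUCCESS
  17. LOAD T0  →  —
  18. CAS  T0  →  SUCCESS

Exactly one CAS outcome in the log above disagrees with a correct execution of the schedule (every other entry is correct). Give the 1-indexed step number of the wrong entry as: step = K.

step = 13

Reference trace:
[1] T0.load  rd  (counter 2, T0.r 2)
[2] T3.load  rd  (counter 2, T3.r 2)
[3] T1.load  rd  (counter 2, T1.r 2)
[4] T1.cas  hit  (counter 3, T1.r 2)
[5] T2.load  rd  (counter 3, T2.r 3)
[6] T1.load  rd  (counter 3, T1.r 3)
[7] T2.cas  hit  (counter 4, T2.r 3)
[8] T2.load  rd  (counter 4, T2.r 4)
[9] T3.cas  miss  (counter 4, T3.r 2)
[10] T1.cas  miss  (counter 4, T1.r 3)
[11] T1.load  rd  (counter 4, T1.r 4)
[12] T0.cas  miss  (counter 4, T0.r 2)
[13] T1.cas  hit  (counter 5, T1.r 4)
[14] T2.cas  miss  (counter 5, T2.r 4)
[15] T0.load  rd  (counter 5, T0.r 5)
[16] T0.cas  hit  (counter 6, T0.r 5)
[17] T0.load  rd  (counter 6, T0.r 6)
[18] T0.cas  hit  (counter 7, T0.r 6)
Log disagrees first at step 13.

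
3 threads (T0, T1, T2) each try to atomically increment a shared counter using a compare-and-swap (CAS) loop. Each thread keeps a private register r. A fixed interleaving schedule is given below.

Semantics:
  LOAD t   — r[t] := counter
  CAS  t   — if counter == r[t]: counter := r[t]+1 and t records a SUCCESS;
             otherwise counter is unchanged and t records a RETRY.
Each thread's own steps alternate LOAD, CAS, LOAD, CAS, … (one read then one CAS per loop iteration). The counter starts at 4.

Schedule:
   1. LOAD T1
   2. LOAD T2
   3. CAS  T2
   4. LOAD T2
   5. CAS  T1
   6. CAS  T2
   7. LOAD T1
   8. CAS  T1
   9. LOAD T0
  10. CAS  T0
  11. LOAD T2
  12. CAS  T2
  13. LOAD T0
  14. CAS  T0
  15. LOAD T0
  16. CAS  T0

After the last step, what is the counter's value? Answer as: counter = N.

counter = 11

T1 LOAD — after: cnt=4, r=4 — load
T2 LOAD — after: cnt=4, r=4 — load
T2 CAS — after: cnt=5, r=4 — ok
T2 LOAD — after: cnt=5, r=5 — load
T1 CAS — after: cnt=5, r=4 — retry
T2 CAS — after: cnt=6, r=5 — ok
T1 LOAD — after: cnt=6, r=6 — load
T1 CAS — after: cnt=7, r=6 — ok
T0 LOAD — after: cnt=7, r=7 — load
T0 CAS — after: cnt=8, r=7 — ok
T2 LOAD — after: cnt=8, r=8 — load
T2 CAS — after: cnt=9, r=8 — ok
T0 LOAD — after: cnt=9, r=9 — load
T0 CAS — after: cnt=10, r=9 — ok
T0 LOAD — after: cnt=10, r=10 — load
T0 CAS — after: cnt=11, r=10 — ok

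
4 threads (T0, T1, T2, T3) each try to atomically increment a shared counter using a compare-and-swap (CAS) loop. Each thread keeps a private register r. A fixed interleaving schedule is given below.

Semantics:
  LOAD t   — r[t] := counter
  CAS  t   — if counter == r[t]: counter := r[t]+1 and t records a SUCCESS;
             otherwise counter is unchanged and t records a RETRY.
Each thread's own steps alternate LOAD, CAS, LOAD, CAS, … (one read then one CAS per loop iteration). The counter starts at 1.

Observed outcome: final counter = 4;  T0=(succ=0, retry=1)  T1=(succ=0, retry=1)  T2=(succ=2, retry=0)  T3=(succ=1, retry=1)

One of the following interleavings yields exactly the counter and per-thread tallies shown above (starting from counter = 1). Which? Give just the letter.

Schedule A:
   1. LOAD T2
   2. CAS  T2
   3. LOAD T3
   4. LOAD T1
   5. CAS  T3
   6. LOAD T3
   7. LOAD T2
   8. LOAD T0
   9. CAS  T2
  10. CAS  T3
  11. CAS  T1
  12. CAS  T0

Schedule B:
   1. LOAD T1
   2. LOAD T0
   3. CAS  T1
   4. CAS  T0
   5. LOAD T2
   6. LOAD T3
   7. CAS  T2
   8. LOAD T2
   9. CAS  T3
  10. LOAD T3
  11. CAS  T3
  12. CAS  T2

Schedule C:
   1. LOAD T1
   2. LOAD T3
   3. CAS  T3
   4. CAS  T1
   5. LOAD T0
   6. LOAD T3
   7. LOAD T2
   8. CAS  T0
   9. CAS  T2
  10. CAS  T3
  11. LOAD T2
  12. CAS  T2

Tracing schedule A:
   1) LOAD T2:  M=1  r_T2=1
   2) CAS  T2:  M=2  r_T2=1 ✓
   3) LOAD T3:  M=2  r_T3=2
   4) LOAD T1:  M=2  r_T1=2
   5) CAS  T3:  M=3  r_T3=2 ✓
   6) LOAD T3:  M=3  r_T3=3
   7) LOAD T2:  M=3  r_T2=3
   8) LOAD T0:  M=3  r_T0=3
   9) CAS  T2:  M=4  r_T2=3 ✓
  10) CAS  T3:  M=4  r_T3=3 ✗
  11) CAS  T1:  M=4  r_T1=2 ✗
  12) CAS  T0:  M=4  r_T0=3 ✗

A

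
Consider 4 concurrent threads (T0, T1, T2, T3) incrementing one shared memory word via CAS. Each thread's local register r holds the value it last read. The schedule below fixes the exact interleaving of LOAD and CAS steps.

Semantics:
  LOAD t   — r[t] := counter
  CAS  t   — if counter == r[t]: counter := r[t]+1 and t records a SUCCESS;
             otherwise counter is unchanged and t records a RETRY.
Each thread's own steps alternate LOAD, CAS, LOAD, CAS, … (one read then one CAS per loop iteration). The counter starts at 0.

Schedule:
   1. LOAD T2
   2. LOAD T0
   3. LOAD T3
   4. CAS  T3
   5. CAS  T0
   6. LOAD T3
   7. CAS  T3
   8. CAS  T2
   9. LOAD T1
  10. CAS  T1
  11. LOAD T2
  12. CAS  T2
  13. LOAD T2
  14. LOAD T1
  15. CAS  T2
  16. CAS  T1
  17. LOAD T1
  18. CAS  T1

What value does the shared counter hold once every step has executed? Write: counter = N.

   1) LOAD T2:  M=0  r_T2=0
   2) LOAD T0:  M=0  r_T0=0
   3) LOAD T3:  M=0  r_T3=0
   4) CAS  T3:  M=1  r_T3=0 ✓
   5) CAS  T0:  M=1  r_T0=0 ✗
   6) LOAD T3:  M=1  r_T3=1
   7) CAS  T3:  M=2  r_T3=1 ✓
   8) CAS  T2:  M=2  r_T2=0 ✗
   9) LOAD T1:  M=2  r_T1=2
  10) CAS  T1:  M=3  r_T1=2 ✓
  11) LOAD T2:  M=3  r_T2=3
  12) CAS  T2:  M=4  r_T2=3 ✓
  13) LOAD T2:  M=4  r_T2=4
  14) LOAD T1:  M=4  r_T1=4
  15) CAS  T2:  M=5  r_T2=4 ✓
  16) CAS  T1:  M=5  r_T1=4 ✗
  17) LOAD T1:  M=5  r_T1=5
  18) CAS  T1:  M=6  r_T1=5 ✓

counter = 6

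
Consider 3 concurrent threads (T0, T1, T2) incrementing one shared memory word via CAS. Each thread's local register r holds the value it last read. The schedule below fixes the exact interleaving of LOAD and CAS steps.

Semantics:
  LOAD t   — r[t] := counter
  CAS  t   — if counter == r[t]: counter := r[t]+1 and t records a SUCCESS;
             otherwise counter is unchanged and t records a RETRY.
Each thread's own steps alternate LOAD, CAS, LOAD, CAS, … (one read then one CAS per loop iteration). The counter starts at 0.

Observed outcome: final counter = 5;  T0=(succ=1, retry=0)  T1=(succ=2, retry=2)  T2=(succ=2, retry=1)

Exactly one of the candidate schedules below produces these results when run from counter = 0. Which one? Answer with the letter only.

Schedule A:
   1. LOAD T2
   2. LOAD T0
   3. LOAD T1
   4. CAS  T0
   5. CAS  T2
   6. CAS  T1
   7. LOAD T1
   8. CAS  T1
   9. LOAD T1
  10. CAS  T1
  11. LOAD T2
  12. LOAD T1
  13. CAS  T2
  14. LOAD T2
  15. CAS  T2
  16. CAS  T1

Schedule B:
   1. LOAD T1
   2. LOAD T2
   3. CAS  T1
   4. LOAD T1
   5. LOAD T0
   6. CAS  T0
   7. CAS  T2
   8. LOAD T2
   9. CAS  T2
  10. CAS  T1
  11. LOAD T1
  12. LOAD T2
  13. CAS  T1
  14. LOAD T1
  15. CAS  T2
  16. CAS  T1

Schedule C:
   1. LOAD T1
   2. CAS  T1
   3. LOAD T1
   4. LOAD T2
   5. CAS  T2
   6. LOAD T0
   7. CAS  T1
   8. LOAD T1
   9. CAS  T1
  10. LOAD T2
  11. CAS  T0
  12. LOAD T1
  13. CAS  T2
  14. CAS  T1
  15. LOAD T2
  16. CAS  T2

A

Tracing schedule A:
#1 T2 reads 0
#2 T0 reads 0
#3 T1 reads 0
#4 T0 CAS(0→1) writes; counter now 1
#5 T2 CAS(0→1) fails; counter now 1
#6 T1 CAS(0→1) fails; counter now 1
#7 T1 reads 1
#8 T1 CAS(1→2) writes; counter now 2
#9 T1 reads 2
#10 T1 CAS(2→3) writes; counter now 3
#11 T2 reads 3
#12 T1 reads 3
#13 T2 CAS(3→4) writes; counter now 4
#14 T2 reads 4
#15 T2 CAS(4→5) writes; counter now 5
#16 T1 CAS(3→4) fails; counter now 5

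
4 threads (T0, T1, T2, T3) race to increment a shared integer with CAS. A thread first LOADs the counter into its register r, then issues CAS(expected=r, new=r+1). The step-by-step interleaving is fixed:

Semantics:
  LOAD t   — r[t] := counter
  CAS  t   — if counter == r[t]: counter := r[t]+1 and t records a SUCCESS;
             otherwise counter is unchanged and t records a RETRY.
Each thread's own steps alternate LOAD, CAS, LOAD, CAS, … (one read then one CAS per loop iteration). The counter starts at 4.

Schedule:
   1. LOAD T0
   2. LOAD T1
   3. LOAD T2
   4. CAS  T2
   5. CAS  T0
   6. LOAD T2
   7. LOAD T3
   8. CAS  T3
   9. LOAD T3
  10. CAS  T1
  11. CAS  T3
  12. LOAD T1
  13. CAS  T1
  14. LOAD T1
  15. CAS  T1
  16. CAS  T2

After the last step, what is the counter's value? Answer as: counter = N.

T0 LOAD — after: cnt=4, r=4 — load
T1 LOAD — after: cnt=4, r=4 — load
T2 LOAD — after: cnt=4, r=4 — load
T2 CAS — after: cnt=5, r=4 — ok
T0 CAS — after: cnt=5, r=4 — retry
T2 LOAD — after: cnt=5, r=5 — load
T3 LOAD — after: cnt=5, r=5 — load
T3 CAS — after: cnt=6, r=5 — ok
T3 LOAD — after: cnt=6, r=6 — load
T1 CAS — after: cnt=6, r=4 — retry
T3 CAS — after: cnt=7, r=6 — ok
T1 LOAD — after: cnt=7, r=7 — load
T1 CAS — after: cnt=8, r=7 — ok
T1 LOAD — after: cnt=8, r=8 — load
T1 CAS — after: cnt=9, r=8 — ok
T2 CAS — after: cnt=9, r=5 — retry

counter = 9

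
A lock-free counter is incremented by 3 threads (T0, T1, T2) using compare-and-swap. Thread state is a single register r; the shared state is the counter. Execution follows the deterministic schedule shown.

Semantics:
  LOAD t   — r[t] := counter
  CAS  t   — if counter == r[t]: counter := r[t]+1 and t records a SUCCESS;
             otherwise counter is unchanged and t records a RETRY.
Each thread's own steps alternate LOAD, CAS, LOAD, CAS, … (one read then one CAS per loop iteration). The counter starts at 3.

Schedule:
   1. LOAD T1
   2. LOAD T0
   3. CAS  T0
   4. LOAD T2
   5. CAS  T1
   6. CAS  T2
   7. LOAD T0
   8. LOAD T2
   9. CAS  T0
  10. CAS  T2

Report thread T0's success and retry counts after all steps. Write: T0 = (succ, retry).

#1 T1 reads 3
#2 T0 reads 3
#3 T0 CAS(3→4) writes; counter now 4
#4 T2 reads 4
#5 T1 CAS(3→4) fails; counter now 4
#6 T2 CAS(4→5) writes; counter now 5
#7 T0 reads 5
#8 T2 reads 5
#9 T0 CAS(5→6) writes; counter now 6
#10 T2 CAS(5→6) fails; counter now 6

T0 = (2, 0)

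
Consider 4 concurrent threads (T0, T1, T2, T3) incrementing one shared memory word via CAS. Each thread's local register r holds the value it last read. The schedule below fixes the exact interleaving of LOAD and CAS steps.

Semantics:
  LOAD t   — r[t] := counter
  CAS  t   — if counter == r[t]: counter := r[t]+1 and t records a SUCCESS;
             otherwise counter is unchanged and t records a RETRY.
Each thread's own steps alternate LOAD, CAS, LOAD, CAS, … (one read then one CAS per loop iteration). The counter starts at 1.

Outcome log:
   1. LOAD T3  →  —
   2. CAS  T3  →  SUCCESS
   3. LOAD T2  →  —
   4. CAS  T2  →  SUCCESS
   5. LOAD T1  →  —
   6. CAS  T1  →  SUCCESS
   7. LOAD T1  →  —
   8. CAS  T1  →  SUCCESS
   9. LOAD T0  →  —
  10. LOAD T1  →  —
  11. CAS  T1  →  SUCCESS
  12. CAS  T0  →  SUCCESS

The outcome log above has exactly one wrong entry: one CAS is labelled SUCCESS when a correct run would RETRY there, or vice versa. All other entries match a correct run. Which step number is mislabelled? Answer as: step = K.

Correct run:
#1 T3 reads 1
#2 T3 CAS(1→2) writes; counter now 2
#3 T2 reads 2
#4 T2 CAS(2→3) writes; counter now 3
#5 T1 reads 3
#6 T1 CAS(3→4) writes; counter now 4
#7 T1 reads 4
#8 T1 CAS(4→5) writes; counter now 5
#9 T0 reads 5
#10 T1 reads 5
#11 T1 CAS(5→6) writes; counter now 6
#12 T0 CAS(5→6) fails; counter now 6
Log disagrees first at step 12.

step = 12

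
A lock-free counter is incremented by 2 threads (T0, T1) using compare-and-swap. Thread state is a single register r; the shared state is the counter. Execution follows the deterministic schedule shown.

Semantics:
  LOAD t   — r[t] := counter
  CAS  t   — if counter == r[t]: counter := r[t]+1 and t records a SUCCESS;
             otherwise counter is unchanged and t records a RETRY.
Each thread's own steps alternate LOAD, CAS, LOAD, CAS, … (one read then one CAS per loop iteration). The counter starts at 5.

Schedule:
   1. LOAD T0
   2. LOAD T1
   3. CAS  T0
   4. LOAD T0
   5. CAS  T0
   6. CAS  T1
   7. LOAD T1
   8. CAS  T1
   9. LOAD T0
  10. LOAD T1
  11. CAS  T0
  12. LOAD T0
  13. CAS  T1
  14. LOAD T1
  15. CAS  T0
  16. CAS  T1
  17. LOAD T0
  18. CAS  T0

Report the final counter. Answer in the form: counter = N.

counter = 11

[1] T0.load  rd  (counter 5, T0.r 5)
[2] T1.load  rd  (counter 5, T1.r 5)
[3] T0.cas  hit  (counter 6, T0.r 5)
[4] T0.load  rd  (counter 6, T0.r 6)
[5] T0.cas  hit  (counter 7, T0.r 6)
[6] T1.cas  miss  (counter 7, T1.r 5)
[7] T1.load  rd  (counter 7, T1.r 7)
[8] T1.cas  hit  (counter 8, T1.r 7)
[9] T0.load  rd  (counter 8, T0.r 8)
[10] T1.load  rd  (counter 8, T1.r 8)
[11] T0.cas  hit  (counter 9, T0.r 8)
[12] T0.load  rd  (counter 9, T0.r 9)
[13] T1.cas  miss  (counter 9, T1.r 8)
[14] T1.load  rd  (counter 9, T1.r 9)
[15] T0.cas  hit  (counter 10, T0.r 9)
[16] T1.cas  miss  (counter 10, T1.r 9)
[17] T0.load  rd  (counter 10, T0.r 10)
[18] T0.cas  hit  (counter 11, T0.r 10)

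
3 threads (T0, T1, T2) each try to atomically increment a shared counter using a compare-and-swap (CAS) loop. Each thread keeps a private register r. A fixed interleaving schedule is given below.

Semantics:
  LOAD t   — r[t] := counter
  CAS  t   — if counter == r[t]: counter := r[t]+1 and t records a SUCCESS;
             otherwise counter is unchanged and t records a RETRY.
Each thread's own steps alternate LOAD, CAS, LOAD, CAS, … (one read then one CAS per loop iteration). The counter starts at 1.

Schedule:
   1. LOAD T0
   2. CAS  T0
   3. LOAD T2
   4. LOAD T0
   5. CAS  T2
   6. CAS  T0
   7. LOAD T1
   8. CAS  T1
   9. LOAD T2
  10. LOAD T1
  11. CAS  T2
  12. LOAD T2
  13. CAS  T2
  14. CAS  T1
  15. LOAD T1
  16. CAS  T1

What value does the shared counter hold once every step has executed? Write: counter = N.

#1 T0 reads 1
#2 T0 CAS(1→2) writes; counter now 2
#3 T2 reads 2
#4 T0 reads 2
#5 T2 CAS(2→3) writes; counter now 3
#6 T0 CAS(2→3) fails; counter now 3
#7 T1 reads 3
#8 T1 CAS(3→4) writes; counter now 4
#9 T2 reads 4
#10 T1 reads 4
#11 T2 CAS(4→5) writes; counter now 5
#12 T2 reads 5
#13 T2 CAS(5→6) writes; counter now 6
#14 T1 CAS(4→5) fails; counter now 6
#15 T1 reads 6
#16 T1 CAS(6→7) writes; counter now 7

counter = 7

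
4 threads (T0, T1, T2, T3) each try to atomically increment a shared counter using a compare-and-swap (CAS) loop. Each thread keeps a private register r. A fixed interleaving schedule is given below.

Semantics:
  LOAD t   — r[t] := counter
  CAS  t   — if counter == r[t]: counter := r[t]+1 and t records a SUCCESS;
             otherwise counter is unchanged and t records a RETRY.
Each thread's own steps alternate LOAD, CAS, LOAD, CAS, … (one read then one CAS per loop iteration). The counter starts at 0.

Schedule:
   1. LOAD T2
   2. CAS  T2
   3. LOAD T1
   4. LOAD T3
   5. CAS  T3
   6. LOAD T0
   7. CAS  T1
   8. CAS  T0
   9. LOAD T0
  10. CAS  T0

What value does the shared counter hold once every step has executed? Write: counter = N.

counter = 4

#1 T2 reads 0
#2 T2 CAS(0→1) writes; counter now 1
#3 T1 reads 1
#4 T3 reads 1
#5 T3 CAS(1→2) writes; counter now 2
#6 T0 reads 2
#7 T1 CAS(1→2) fails; counter now 2
#8 T0 CAS(2→3) writes; counter now 3
#9 T0 reads 3
#10 T0 CAS(3→4) writes; counter now 4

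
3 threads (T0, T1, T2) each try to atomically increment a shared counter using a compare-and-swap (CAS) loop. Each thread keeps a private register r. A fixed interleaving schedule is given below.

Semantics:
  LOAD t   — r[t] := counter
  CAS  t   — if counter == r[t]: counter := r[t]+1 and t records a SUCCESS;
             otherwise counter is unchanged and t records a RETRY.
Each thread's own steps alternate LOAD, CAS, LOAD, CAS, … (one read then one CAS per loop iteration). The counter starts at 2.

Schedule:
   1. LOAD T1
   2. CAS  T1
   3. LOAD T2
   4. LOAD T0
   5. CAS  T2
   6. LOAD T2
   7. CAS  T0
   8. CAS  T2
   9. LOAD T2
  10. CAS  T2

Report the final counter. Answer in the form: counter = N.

counter = 6

T1 LOAD — after: cnt=2, r=2 — load
T1 CAS — after: cnt=3, r=2 — ok
T2 LOAD — after: cnt=3, r=3 — load
T0 LOAD — after: cnt=3, r=3 — load
T2 CAS — after: cnt=4, r=3 — ok
T2 LOAD — after: cnt=4, r=4 — load
T0 CAS — after: cnt=4, r=3 — retry
T2 CAS — after: cnt=5, r=4 — ok
T2 LOAD — after: cnt=5, r=5 — load
T2 CAS — after: cnt=6, r=5 — ok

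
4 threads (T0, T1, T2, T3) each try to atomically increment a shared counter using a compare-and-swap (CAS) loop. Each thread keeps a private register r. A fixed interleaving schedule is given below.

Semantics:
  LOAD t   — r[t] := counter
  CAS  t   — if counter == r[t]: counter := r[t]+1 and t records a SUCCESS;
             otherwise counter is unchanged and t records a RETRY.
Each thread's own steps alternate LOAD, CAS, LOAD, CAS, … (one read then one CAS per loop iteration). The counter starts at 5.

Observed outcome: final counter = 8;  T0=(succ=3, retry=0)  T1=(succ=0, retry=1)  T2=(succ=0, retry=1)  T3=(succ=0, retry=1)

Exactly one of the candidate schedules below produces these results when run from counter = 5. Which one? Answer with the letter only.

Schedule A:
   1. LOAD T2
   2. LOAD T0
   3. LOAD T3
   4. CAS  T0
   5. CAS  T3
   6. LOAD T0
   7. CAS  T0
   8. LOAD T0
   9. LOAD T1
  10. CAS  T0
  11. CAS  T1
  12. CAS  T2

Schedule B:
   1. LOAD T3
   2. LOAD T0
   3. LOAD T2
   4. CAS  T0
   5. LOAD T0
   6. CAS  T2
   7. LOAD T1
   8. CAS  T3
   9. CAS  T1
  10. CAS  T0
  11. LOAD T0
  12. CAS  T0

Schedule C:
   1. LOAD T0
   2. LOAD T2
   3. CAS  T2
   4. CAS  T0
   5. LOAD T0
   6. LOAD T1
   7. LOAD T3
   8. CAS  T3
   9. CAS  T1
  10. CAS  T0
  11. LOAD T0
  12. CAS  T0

A

Run A:
[1] T2.load  rd  (counter 5, T2.r 5)
[2] T0.load  rd  (counter 5, T0.r 5)
[3] T3.load  rd  (counter 5, T3.r 5)
[4] T0.cas  hit  (counter 6, T0.r 5)
[5] T3.cas  miss  (counter 6, T3.r 5)
[6] T0.load  rd  (counter 6, T0.r 6)
[7] T0.cas  hit  (counter 7, T0.r 6)
[8] T0.load  rd  (counter 7, T0.r 7)
[9] T1.load  rd  (counter 7, T1.r 7)
[10] T0.cas  hit  (counter 8, T0.r 7)
[11] T1.cas  miss  (counter 8, T1.r 7)
[12] T2.cas  miss  (counter 8, T2.r 5)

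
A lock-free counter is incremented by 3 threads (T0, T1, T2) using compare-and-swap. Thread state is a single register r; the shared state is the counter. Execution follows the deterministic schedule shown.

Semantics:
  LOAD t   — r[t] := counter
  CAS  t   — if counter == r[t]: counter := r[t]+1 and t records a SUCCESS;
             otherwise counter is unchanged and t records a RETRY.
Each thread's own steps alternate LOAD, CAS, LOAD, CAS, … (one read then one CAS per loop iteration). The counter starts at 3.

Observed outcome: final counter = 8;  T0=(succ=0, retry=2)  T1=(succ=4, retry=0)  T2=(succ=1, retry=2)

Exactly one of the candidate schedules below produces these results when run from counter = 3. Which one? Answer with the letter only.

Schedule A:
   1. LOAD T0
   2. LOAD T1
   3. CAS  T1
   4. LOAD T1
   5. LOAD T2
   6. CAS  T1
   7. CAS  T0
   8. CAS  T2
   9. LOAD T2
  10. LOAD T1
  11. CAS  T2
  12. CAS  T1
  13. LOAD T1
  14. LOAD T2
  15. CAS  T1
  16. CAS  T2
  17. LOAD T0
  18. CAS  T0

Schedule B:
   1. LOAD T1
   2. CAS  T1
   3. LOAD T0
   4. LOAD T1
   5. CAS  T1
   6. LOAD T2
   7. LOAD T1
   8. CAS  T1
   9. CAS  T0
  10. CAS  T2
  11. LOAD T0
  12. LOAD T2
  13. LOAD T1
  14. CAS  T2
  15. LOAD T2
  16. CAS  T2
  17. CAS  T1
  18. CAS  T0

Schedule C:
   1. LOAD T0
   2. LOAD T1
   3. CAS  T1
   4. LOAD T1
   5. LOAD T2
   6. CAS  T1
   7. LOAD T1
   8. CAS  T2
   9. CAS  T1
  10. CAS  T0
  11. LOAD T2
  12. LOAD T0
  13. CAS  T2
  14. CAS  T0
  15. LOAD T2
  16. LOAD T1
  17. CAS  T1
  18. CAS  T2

C

Simulating candidate C:
T0 LOAD — after: cnt=3, r=3 — load
T1 LOAD — after: cnt=3, r=3 — load
T1 CAS — after: cnt=4, r=3 — ok
T1 LOAD — after: cnt=4, r=4 — load
T2 LOAD — after: cnt=4, r=4 — load
T1 CAS — after: cnt=5, r=4 — ok
T1 LOAD — after: cnt=5, r=5 — load
T2 CAS — after: cnt=5, r=4 — retry
T1 CAS — after: cnt=6, r=5 — ok
T0 CAS — after: cnt=6, r=3 — retry
T2 LOAD — after: cnt=6, r=6 — load
T0 LOAD — after: cnt=6, r=6 — load
T2 CAS — after: cnt=7, r=6 — ok
T0 CAS — after: cnt=7, r=6 — retry
T2 LOAD — after: cnt=7, r=7 — load
T1 LOAD — after: cnt=7, r=7 — load
T1 CAS — after: cnt=8, r=7 — ok
T2 CAS — after: cnt=8, r=7 — retry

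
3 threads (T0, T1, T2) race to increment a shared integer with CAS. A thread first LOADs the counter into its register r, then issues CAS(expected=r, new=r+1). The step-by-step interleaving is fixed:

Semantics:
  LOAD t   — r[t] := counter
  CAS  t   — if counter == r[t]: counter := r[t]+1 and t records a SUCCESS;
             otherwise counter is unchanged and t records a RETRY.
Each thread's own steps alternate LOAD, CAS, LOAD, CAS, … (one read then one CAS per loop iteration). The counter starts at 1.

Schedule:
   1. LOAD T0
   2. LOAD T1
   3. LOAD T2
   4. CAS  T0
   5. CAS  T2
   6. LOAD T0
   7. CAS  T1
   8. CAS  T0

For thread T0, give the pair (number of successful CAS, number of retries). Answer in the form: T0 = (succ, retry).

step 1: T0 LOAD ⇒ load; ctr=1 reg=1
step 2: T1 LOAD ⇒ load; ctr=1 reg=1
step 3: T2 LOAD ⇒ load; ctr=1 reg=1
step 4: T0 CAS ⇒ ok; ctr=2 reg=1
step 5: T2 CAS ⇒ retry; ctr=2 reg=1
step 6: T0 LOAD ⇒ load; ctr=2 reg=2
step 7: T1 CAS ⇒ retry; ctr=2 reg=1
step 8: T0 CAS ⇒ ok; ctr=3 reg=2

T0 = (2, 0)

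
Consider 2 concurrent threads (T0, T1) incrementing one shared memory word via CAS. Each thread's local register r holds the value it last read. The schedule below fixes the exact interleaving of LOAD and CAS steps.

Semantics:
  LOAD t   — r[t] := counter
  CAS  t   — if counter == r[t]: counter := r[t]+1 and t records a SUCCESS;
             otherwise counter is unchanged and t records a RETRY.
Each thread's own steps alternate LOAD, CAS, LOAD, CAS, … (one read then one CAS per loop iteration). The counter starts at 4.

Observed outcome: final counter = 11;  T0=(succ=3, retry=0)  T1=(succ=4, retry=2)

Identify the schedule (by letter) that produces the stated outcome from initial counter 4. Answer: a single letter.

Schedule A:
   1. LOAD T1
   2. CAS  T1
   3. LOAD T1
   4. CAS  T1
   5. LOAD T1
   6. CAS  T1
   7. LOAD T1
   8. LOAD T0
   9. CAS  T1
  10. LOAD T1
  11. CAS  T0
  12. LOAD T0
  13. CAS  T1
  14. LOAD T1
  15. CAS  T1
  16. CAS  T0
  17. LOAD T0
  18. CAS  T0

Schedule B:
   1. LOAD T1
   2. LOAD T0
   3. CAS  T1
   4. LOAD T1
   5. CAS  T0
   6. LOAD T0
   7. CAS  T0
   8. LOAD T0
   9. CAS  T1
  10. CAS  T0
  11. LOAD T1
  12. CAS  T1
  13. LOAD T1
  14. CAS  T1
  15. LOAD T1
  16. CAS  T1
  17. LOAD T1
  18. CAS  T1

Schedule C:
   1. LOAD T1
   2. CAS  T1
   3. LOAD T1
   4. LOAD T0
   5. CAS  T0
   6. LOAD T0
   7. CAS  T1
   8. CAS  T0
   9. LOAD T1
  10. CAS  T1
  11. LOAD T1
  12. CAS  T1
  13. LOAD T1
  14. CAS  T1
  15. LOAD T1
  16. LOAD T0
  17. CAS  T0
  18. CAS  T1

C

Simulating candidate C:
   1) LOAD T1:  M=4  r_T1=4
   2) CAS  T1:  M=5  r_T1=4 ✓
   3) LOAD T1:  M=5  r_T1=5
   4) LOAD T0:  M=5  r_T0=5
   5) CAS  T0:  M=6  r_T0=5 ✓
   6) LOAD T0:  M=6  r_T0=6
   7) CAS  T1:  M=6  r_T1=5 ✗
   8) CAS  T0:  M=7  r_T0=6 ✓
   9) LOAD T1:  M=7  r_T1=7
  10) CAS  T1:  M=8  r_T1=7 ✓
  11) LOAD T1:  M=8  r_T1=8
  12) CAS  T1:  M=9  r_T1=8 ✓
  13) LOAD T1:  M=9  r_T1=9
  14) CAS  T1:  M=10  r_T1=9 ✓
  15) LOAD T1:  M=10  r_T1=10
  16) LOAD T0:  M=10  r_T0=10
  17) CAS  T0:  M=11  r_T0=10 ✓
  18) CAS  T1:  M=11  r_T1=10 ✗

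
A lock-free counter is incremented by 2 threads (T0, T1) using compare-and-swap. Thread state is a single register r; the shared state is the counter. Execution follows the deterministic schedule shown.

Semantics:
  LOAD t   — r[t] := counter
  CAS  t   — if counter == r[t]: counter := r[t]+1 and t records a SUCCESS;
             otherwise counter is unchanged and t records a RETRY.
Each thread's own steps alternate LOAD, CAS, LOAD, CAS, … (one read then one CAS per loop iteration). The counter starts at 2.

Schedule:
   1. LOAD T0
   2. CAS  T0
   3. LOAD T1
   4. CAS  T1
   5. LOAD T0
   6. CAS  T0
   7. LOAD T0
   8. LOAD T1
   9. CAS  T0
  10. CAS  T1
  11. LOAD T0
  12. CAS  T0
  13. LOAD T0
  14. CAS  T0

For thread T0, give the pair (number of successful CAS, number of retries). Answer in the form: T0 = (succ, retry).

T0 = (5, 0)

T0 LOAD — after: cnt=2, r=2 — load
T0 CAS — after: cnt=3, r=2 — ok
T1 LOAD — after: cnt=3, r=3 — load
T1 CAS — after: cnt=4, r=3 — ok
T0 LOAD — after: cnt=4, r=4 — load
T0 CAS — after: cnt=5, r=4 — ok
T0 LOAD — after: cnt=5, r=5 — load
T1 LOAD — after: cnt=5, r=5 — load
T0 CAS — after: cnt=6, r=5 — ok
T1 CAS — after: cnt=6, r=5 — retry
T0 LOAD — after: cnt=6, r=6 — load
T0 CAS — after: cnt=7, r=6 — ok
T0 LOAD — after: cnt=7, r=7 — load
T0 CAS — after: cnt=8, r=7 — ok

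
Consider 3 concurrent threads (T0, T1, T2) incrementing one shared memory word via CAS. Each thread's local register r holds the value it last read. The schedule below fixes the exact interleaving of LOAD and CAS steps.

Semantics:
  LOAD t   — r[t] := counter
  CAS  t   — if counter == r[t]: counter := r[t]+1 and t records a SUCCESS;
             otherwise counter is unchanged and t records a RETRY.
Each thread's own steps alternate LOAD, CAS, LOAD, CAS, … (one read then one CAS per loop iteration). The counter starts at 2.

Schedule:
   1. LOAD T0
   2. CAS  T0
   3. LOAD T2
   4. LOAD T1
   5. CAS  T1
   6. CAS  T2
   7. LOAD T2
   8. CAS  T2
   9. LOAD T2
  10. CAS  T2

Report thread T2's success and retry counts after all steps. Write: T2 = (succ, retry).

[1] T0.load  rd  (counter 2, T0.r 2)
[2] T0.cas  hit  (counter 3, T0.r 2)
[3] T2.load  rd  (counter 3, T2.r 3)
[4] T1.load  rd  (counter 3, T1.r 3)
[5] T1.cas  hit  (counter 4, T1.r 3)
[6] T2.cas  miss  (counter 4, T2.r 3)
[7] T2.load  rd  (counter 4, T2.r 4)
[8] T2.cas  hit  (counter 5, T2.r 4)
[9] T2.load  rd  (counter 5, T2.r 5)
[10] T2.cas  hit  (counter 6, T2.r 5)

T2 = (2, 1)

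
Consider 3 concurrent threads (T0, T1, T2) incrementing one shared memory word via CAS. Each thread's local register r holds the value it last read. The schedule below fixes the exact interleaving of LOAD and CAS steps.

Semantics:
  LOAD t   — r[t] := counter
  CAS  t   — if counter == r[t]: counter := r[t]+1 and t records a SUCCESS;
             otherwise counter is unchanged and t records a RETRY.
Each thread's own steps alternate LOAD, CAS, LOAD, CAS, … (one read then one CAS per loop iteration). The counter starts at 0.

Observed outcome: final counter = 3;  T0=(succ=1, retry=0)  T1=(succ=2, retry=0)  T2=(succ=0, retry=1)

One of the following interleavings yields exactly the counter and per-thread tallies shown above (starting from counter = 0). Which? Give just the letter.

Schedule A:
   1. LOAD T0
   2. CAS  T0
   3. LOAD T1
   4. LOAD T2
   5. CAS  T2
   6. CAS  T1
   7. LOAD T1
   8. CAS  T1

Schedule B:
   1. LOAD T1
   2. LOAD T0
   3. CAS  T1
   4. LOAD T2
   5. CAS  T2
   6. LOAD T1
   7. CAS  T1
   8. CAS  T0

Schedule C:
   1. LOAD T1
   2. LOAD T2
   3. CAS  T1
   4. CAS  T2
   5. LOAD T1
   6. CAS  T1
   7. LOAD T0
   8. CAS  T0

Run C:
[1] T1.load  rd  (counter 0, T1.r 0)
[2] T2.load  rd  (counter 0, T2.r 0)
[3] T1.cas  hit  (counter 1, T1.r 0)
[4] T2.cas  miss  (counter 1, T2.r 0)
[5] T1.load  rd  (counter 1, T1.r 1)
[6] T1.cas  hit  (counter 2, T1.r 1)
[7] T0.load  rd  (counter 2, T0.r 2)
[8] T0.cas  hit  (counter 3, T0.r 2)

C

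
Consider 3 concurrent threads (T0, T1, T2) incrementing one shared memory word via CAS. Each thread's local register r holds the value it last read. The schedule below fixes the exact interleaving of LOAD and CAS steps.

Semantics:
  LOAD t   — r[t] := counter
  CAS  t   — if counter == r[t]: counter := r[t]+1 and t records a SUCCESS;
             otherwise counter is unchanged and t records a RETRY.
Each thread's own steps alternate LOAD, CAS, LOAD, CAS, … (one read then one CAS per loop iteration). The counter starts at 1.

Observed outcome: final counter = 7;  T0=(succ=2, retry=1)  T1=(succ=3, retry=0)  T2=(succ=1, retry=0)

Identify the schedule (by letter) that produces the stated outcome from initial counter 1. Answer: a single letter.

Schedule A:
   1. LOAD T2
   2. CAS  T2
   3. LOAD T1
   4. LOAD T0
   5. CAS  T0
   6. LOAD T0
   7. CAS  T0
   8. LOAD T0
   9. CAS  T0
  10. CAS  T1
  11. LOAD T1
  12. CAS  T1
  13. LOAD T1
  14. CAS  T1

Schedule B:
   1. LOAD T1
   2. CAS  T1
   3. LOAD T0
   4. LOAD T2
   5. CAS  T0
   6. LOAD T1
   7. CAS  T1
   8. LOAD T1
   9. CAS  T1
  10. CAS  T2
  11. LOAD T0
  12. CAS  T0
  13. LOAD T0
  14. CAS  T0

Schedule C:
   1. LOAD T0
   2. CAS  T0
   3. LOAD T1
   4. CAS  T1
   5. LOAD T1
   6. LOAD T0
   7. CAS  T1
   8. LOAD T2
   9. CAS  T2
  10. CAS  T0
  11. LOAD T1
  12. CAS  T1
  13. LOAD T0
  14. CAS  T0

C

Run C:
[1] T0.load  rd  (counter 1, T0.r 1)
[2] T0.cas  hit  (counter 2, T0.r 1)
[3] T1.load  rd  (counter 2, T1.r 2)
[4] T1.cas  hit  (counter 3, T1.r 2)
[5] T1.load  rd  (counter 3, T1.r 3)
[6] T0.load  rd  (counter 3, T0.r 3)
[7] T1.cas  hit  (counter 4, T1.r 3)
[8] T2.load  rd  (counter 4, T2.r 4)
[9] T2.cas  hit  (counter 5, T2.r 4)
[10] T0.cas  miss  (counter 5, T0.r 3)
[11] T1.load  rd  (counter 5, T1.r 5)
[12] T1.cas  hit  (counter 6, T1.r 5)
[13] T0.load  rd  (counter 6, T0.r 6)
[14] T0.cas  hit  (counter 7, T0.r 6)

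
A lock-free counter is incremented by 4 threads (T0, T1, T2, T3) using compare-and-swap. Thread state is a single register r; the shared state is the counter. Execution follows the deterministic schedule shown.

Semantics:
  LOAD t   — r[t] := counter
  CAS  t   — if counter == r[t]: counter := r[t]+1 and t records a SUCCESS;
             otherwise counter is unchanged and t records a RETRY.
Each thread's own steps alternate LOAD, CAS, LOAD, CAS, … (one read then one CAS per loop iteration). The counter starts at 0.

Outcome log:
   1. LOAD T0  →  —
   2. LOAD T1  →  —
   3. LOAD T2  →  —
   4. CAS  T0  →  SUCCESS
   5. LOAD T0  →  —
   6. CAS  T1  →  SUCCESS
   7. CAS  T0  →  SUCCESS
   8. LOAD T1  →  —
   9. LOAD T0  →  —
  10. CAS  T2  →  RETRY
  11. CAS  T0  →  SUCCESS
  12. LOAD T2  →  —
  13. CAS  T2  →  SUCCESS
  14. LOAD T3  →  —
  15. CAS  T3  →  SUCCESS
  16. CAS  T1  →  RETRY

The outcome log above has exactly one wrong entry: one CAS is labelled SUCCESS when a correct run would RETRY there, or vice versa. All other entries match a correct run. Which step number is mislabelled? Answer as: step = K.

Reference trace:
1. LOAD T0 → mem=0 r[T0]=0 [LOAD]
2. LOAD T1 → mem=0 r[T1]=0 [LOAD]
3. LOAD T2 → mem=0 r[T2]=0 [LOAD]
4. CAS T0 → mem=1 r[T0]=0 [OK]
5. LOAD T0 → mem=1 r[T0]=1 [LOAD]
6. CAS T1 → mem=1 r[T1]=0 [RETRY]
7. CAS T0 → mem=2 r[T0]=1 [OK]
8. LOAD T1 → mem=2 r[T1]=2 [LOAD]
9. LOAD T0 → mem=2 r[T0]=2 [LOAD]
10. CAS T2 → mem=2 r[T2]=0 [RETRY]
11. CAS T0 → mem=3 r[T0]=2 [OK]
12. LOAD T2 → mem=3 r[T2]=3 [LOAD]
13. CAS T2 → mem=4 r[T2]=3 [OK]
14. LOAD T3 → mem=4 r[T3]=4 [LOAD]
15. CAS T3 → mem=5 r[T3]=4 [OK]
16. CAS T1 → mem=5 r[T1]=2 [RETRY]
Flip is step 6.

step = 6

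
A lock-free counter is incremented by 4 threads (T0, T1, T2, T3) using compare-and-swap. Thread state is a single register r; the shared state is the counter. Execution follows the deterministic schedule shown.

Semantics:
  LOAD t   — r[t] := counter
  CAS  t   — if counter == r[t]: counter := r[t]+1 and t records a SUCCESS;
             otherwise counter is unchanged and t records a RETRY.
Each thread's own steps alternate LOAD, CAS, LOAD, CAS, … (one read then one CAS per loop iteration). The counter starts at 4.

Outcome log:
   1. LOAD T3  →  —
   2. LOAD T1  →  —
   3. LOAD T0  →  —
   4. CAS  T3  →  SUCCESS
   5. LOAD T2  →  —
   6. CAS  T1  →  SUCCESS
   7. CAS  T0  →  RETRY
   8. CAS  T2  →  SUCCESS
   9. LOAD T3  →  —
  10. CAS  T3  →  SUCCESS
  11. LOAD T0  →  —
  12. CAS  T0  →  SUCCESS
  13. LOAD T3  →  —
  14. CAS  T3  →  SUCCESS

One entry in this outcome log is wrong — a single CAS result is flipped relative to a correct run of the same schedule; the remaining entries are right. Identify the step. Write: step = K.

Reference trace:
1. LOAD T3 → mem=4 r[T3]=4 [LOAD]
2. LOAD T1 → mem=4 r[T1]=4 [LOAD]
3. LOAD T0 → mem=4 r[T0]=4 [LOAD]
4. CAS T3 → mem=5 r[T3]=4 [OK]
5. LOAD T2 → mem=5 r[T2]=5 [LOAD]
6. CAS T1 → mem=5 r[T1]=4 [RETRY]
7. CAS T0 → mem=5 r[T0]=4 [RETRY]
8. CAS T2 → mem=6 r[T2]=5 [OK]
9. LOAD T3 → mem=6 r[T3]=6 [LOAD]
10. CAS T3 → mem=7 r[T3]=6 [OK]
11. LOAD T0 → mem=7 r[T0]=7 [LOAD]
12. CAS T0 → mem=8 r[T0]=7 [OK]
13. LOAD T3 → mem=8 r[T3]=8 [LOAD]
14. CAS T3 → mem=9 r[T3]=8 [OK]
Log disagrees first at step 6.

step = 6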